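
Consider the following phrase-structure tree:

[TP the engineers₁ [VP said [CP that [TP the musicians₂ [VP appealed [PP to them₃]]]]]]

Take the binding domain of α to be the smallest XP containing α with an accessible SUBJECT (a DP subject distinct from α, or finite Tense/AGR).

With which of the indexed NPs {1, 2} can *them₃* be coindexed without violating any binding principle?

*them* is a pronoun, so Principle B applies: it must be free in its binding domain.
Binding domain of *them₃*: the embedded TP, whose subject is the musicians₂.
*the engineers₁* c-commands the pronoun but from outside its binding domain, and is not c-commanded by it → coindexation permitted.
*the musicians₂* c-commands the pronoun within its binding domain → coindexation would violate Principle B.

{1}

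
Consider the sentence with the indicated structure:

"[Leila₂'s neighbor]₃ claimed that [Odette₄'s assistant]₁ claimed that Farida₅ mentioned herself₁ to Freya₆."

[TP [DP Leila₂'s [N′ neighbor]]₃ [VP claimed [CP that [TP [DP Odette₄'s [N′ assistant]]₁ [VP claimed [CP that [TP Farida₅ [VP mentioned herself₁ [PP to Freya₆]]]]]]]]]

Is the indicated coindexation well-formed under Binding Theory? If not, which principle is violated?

The two coindexed NPs are *[Odette₄'s assistant]₁* and *herself₁*.
*herself₁* is an anaphor. Principle A requires it to be bound within its binding domain — the embedded TP, whose subject is Farida₅.
Within that domain it is c-commanded by *Farida₅*, which does not share its index.
*[Odette₄'s assistant]₁* does c-command the anaphor, but from outside its binding domain.
The anaphor is unbound in its domain → Principle A violation.

Principle A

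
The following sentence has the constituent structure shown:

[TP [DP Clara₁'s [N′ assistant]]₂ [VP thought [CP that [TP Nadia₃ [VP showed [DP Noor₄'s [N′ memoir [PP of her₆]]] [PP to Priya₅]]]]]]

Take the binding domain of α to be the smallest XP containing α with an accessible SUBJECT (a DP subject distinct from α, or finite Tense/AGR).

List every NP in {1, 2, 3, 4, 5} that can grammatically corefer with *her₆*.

*her* is a pronoun, so Principle B applies: it must be free in its binding domain.
Binding domain of *her₆*: the possessed DP, whose subject is Noor₄.
*Clara₁* and the pronoun do not c-command one another → neither Principle B nor Principle C is at stake; coindexation permitted.
*[Clara₁'s assistant]₂* c-commands the pronoun but from outside its binding domain, and is not c-commanded by it → coindexation permitted.
*Nadia₃* c-commands the pronoun but from outside its binding domain, and is not c-commanded by it → coindexation permitted.
*Noor₄* c-commands the pronoun within its binding domain → coindexation would violate Principle B.
*Priya₅* and the pronoun do not c-command one another → neither Principle B nor Principle C is at stake; coindexation permitted.

{1, 2, 3, 5}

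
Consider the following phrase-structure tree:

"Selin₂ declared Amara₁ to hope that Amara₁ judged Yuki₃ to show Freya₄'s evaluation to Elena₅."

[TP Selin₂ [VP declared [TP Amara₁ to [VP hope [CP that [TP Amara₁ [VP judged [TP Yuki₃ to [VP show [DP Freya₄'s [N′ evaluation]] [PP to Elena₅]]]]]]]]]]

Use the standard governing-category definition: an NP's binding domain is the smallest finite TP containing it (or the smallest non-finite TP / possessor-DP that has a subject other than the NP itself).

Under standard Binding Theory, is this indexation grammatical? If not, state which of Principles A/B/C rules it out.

Principle C

The two coindexed NPs are *Amara₁* (the higher occurrence) and *Amara₁* (the lower occurrence).
*Amara₁* (the lower occurrence) is an R-expression. Principle C requires it to be free everywhere.
*Amara₁* (the higher occurrence) c-commands it and carries the same index.
The R-expression is bound → Principle C violation.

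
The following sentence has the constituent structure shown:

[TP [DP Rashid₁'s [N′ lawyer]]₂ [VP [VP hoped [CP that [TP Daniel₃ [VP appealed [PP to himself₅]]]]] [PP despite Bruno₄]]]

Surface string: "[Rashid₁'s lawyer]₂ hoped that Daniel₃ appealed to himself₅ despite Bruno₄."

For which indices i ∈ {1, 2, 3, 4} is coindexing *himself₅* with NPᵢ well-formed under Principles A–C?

{3}

*himself* is an anaphor, so Principle A applies: it must be bound in its binding domain.
Binding domain of *himself₅*: the embedded TP, whose subject is Daniel₃.
*Rashid₁* does not c-command the anaphor → cannot bind it.
*[Rashid₁'s lawyer]₂* c-commands the anaphor but is outside its binding domain → cannot satisfy Principle A.
*Daniel₃* c-commands the anaphor within its binding domain → licit binder.
*Bruno₄* does not c-command the anaphor → cannot bind it.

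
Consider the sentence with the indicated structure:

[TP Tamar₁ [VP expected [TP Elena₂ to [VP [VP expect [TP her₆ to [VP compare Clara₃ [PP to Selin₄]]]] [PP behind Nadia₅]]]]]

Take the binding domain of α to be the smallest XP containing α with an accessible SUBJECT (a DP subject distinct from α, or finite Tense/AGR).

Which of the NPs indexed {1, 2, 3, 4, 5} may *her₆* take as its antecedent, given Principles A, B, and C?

{1, 5}

*her* is a pronoun, so Principle B applies: it must be free in its binding domain.
Binding domain of *her₆*: the embedded TP, whose subject is Elena₂.
*Tamar₁* c-commands the pronoun but from outside its binding domain, and is not c-commanded by it → coindexation permitted.
*Elena₂* c-commands the pronoun within its binding domain → coindexation would violate Principle B.
*Clara₃*: the pronoun c-commands this R-expression → coindexation would violate Principle C on *Clara₃*.
*Selin₄*: the pronoun c-commands this R-expression → coindexation would violate Principle C on *Selin₄*.
*Nadia₅* and the pronoun do not c-command one another → neither Principle B nor Principle C is at stake; coindexation permitted.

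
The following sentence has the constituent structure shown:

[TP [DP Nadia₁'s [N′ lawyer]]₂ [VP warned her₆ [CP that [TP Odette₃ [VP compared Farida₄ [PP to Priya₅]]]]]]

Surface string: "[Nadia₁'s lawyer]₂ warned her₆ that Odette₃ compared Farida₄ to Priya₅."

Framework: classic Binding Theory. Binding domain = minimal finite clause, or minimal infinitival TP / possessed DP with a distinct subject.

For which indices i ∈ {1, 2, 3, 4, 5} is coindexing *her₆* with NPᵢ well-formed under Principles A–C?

*her* is a pronoun, so Principle B applies: it must be free in its binding domain.
Binding domain of *her₆*: the matrix TP, whose subject is [Nadia₁'s lawyer]₂.
*Nadia₁* and the pronoun do not c-command one another → neither Principle B nor Principle C is at stake; coindexation permitted.
*[Nadia₁'s lawyer]₂* c-commands the pronoun within its binding domain → coindexation would violate Principle B.
*Odette₃*: the pronoun c-commands this R-expression → coindexation would violate Principle C on *Odette₃*.
*Farida₄*: the pronoun c-commands this R-expression → coindexation would violate Principle C on *Farida₄*.
*Priya₅*: the pronoun c-commands this R-expression → coindexation would violate Principle C on *Priya₅*.

{1}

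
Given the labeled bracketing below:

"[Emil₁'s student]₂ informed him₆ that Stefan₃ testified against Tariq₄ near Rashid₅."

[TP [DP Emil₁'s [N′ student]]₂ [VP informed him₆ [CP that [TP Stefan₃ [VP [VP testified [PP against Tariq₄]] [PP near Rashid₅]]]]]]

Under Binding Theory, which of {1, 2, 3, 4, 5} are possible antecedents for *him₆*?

{1}

*him* is a pronoun, so Principle B applies: it must be free in its binding domain.
Binding domain of *him₆*: the matrix TP, whose subject is [Emil₁'s student]₂.
*Emil₁* and the pronoun do not c-command one another → neither Principle B nor Principle C is at stake; coindexation permitted.
*[Emil₁'s student]₂* c-commands the pronoun within its binding domain → coindexation would violate Principle B.
*Stefan₃*: the pronoun c-commands this R-expression → coindexation would violate Principle C on *Stefan₃*.
*Tariq₄*: the pronoun c-commands this R-expression → coindexation would violate Principle C on *Tariq₄*.
*Rashid₅*: the pronoun c-commands this R-expression → coindexation would violate Principle C on *Rashid₅*.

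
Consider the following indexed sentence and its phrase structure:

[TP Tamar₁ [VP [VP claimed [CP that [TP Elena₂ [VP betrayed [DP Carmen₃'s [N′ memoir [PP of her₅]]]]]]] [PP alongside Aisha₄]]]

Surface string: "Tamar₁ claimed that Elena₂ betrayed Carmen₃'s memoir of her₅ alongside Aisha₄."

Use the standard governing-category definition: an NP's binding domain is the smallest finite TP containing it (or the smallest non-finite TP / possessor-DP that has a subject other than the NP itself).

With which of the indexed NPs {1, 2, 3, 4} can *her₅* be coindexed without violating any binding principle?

{1, 2, 4}

*her* is a pronoun, so Principle B applies: it must be free in its binding domain.
Binding domain of *her₅*: the possessed DP, whose subject is Carmen₃.
*Tamar₁* c-commands the pronoun but from outside its binding domain, and is not c-commanded by it → coindexation permitted.
*Elena₂* c-commands the pronoun but from outside its binding domain, and is not c-commanded by it → coindexation permitted.
*Carmen₃* c-commands the pronoun within its binding domain → coindexation would violate Principle B.
*Aisha₄* and the pronoun do not c-command one another → neither Principle B nor Principle C is at stake; coindexation permitted.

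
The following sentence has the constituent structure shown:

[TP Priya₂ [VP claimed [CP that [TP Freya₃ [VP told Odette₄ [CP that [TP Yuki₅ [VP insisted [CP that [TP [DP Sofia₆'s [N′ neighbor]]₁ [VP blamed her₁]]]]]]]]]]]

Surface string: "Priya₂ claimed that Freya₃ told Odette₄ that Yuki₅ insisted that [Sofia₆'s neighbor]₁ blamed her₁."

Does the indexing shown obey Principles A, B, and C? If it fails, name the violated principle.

Principle B

The two coindexed NPs are *[Sofia₆'s neighbor]₁* and *her₁*.
*her₁* is a pronoun. Its binding domain is the embedded TP, whose subject is [Sofia₆'s neighbor]₁.
*[Sofia₆'s neighbor]₁* c-commands it within that domain and carries the same index.
The pronoun is locally bound → Principle B violation.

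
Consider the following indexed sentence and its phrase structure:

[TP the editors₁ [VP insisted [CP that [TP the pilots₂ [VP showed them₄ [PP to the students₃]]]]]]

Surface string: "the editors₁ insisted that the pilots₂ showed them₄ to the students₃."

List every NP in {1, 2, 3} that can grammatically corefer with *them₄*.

*them* is a pronoun, so Principle B applies: it must be free in its binding domain.
Binding domain of *them₄*: the embedded TP, whose subject is the pilots₂.
*the editors₁* c-commands the pronoun but from outside its binding domain, and is not c-commanded by it → coindexation permitted.
*the pilots₂* c-commands the pronoun within its binding domain → coindexation would violate Principle B.
*the students₃*: the pronoun c-commands this R-expression → coindexation would violate Principle C on *the students₃*.

{1}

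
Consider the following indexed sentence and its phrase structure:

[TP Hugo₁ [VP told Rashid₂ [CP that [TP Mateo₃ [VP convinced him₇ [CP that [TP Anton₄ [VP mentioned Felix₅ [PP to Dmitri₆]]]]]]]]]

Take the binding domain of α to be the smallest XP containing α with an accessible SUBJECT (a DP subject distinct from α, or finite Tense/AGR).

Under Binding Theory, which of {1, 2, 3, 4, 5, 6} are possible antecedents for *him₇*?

*him* is a pronoun, so Principle B applies: it must be free in its binding domain.
Binding domain of *him₇*: the embedded TP, whose subject is Mateo₃.
*Hugo₁* c-commands the pronoun but from outside its binding domain, and is not c-commanded by it → coindexation permitted.
*Rashid₂* c-commands the pronoun but from outside its binding domain, and is not c-commanded by it → coindexation permitted.
*Mateo₃* c-commands the pronoun within its binding domain → coindexation would violate Principle B.
*Anton₄*: the pronoun c-commands this R-expression → coindexation would violate Principle C on *Anton₄*.
*Felix₅*: the pronoun c-commands this R-expression → coindexation would violate Principle C on *Felix₅*.
*Dmitri₆*: the pronoun c-commands this R-expression → coindexation would violate Principle C on *Dmitri₆*.

{1, 2}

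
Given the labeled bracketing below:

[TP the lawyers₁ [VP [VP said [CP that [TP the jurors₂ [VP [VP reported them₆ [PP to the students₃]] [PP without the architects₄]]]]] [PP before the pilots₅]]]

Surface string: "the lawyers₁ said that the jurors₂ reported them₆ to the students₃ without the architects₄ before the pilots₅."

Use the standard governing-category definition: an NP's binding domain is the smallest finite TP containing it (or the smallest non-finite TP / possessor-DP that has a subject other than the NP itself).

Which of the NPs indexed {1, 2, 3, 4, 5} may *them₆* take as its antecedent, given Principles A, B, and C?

{1, 4, 5}

*them* is a pronoun, so Principle B applies: it must be free in its binding domain.
Binding domain of *them₆*: the embedded TP, whose subject is the jurors₂.
*the lawyers₁* c-commands the pronoun but from outside its binding domain, and is not c-commanded by it → coindexation permitted.
*the jurors₂* c-commands the pronoun within its binding domain → coindexation would violate Principle B.
*the students₃*: the pronoun c-commands this R-expression → coindexation would violate Principle C on *the students₃*.
*the architects₄* and the pronoun do not c-command one another → neither Principle B nor Principle C is at stake; coindexation permitted.
*the pilots₅* and the pronoun do not c-command one another → neither Principle B nor Principle C is at stake; coindexation permitted.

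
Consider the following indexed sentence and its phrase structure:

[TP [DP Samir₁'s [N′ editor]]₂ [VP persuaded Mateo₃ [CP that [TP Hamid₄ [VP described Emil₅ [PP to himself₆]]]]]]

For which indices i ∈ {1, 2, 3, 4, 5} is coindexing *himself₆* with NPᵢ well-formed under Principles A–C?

*himself* is an anaphor, so Principle A applies: it must be bound in its binding domain.
Binding domain of *himself₆*: the embedded TP, whose subject is Hamid₄.
*Samir₁* does not c-command the anaphor → cannot bind it.
*[Samir₁'s editor]₂* c-commands the anaphor but is outside its binding domain → cannot satisfy Principle A.
*Mateo₃* c-commands the anaphor but is outside its binding domain → cannot satisfy Principle A.
*Hamid₄* c-commands the anaphor within its binding domain → licit binder.
*Emil₅* c-commands the anaphor within its binding domain → licit binder.

{4, 5}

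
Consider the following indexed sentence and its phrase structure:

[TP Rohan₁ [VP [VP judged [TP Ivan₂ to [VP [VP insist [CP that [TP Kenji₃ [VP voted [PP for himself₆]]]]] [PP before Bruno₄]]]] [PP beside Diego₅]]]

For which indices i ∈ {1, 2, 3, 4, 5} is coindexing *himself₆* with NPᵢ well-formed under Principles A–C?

{3}

*himself* is an anaphor, so Principle A applies: it must be bound in its binding domain.
Binding domain of *himself₆*: the embedded TP, whose subject is Kenji₃.
*Rohan₁* c-commands the anaphor but is outside its binding domain → cannot satisfy Principle A.
*Ivan₂* c-commands the anaphor but is outside its binding domain → cannot satisfy Principle A.
*Kenji₃* c-commands the anaphor within its binding domain → licit binder.
*Bruno₄* does not c-command the anaphor → cannot bind it.
*Diego₅* does not c-command the anaphor → cannot bind it.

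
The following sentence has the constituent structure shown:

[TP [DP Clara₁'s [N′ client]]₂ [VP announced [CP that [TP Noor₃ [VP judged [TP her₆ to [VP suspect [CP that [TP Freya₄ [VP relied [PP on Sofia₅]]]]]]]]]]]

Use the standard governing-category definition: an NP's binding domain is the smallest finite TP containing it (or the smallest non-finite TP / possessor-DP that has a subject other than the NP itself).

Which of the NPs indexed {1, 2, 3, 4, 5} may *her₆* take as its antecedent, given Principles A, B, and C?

{1, 2}

*her* is a pronoun, so Principle B applies: it must be free in its binding domain.
Binding domain of *her₆*: the embedded TP, whose subject is Noor₃.
*Clara₁* and the pronoun do not c-command one another → neither Principle B nor Principle C is at stake; coindexation permitted.
*[Clara₁'s client]₂* c-commands the pronoun but from outside its binding domain, and is not c-commanded by it → coindexation permitted.
*Noor₃* c-commands the pronoun within its binding domain → coindexation would violate Principle B.
*Freya₄*: the pronoun c-commands this R-expression → coindexation would violate Principle C on *Freya₄*.
*Sofia₅*: the pronoun c-commands this R-expression → coindexation would violate Principle C on *Sofia₅*.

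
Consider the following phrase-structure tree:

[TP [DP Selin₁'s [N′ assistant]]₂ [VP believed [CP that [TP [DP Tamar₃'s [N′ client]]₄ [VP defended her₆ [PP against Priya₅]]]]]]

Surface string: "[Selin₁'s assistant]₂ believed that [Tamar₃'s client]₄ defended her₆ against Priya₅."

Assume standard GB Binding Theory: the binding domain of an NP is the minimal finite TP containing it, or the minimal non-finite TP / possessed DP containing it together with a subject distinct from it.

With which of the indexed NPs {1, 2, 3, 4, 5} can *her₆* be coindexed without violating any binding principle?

*her* is a pronoun, so Principle B applies: it must be free in its binding domain.
Binding domain of *her₆*: the embedded TP, whose subject is [Tamar₃'s client]₄.
*Selin₁* and the pronoun do not c-command one another → neither Principle B nor Principle C is at stake; coindexation permitted.
*[Selin₁'s assistant]₂* c-commands the pronoun but from outside its binding domain, and is not c-commanded by it → coindexation permitted.
*Tamar₃* and the pronoun do not c-command one another → neither Principle B nor Principle C is at stake; coindexation permitted.
*[Tamar₃'s client]₄* c-commands the pronoun within its binding domain → coindexation would violate Principle B.
*Priya₅*: the pronoun c-commands this R-expression → coindexation would violate Principle C on *Priya₅*.

{1, 2, 3}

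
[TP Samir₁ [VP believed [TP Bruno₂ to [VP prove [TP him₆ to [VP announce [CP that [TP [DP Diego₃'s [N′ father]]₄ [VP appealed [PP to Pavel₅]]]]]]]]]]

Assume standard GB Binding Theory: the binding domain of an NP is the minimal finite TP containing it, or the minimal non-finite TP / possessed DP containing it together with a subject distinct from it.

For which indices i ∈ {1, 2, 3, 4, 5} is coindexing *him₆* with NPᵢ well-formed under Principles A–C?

*him* is a pronoun, so Principle B applies: it must be free in its binding domain.
Binding domain of *him₆*: the embedded TP, whose subject is Bruno₂.
*Samir₁* c-commands the pronoun but from outside its binding domain, and is not c-commanded by it → coindexation permitted.
*Bruno₂* c-commands the pronoun within its binding domain → coindexation would violate Principle B.
*Diego₃*: the pronoun c-commands this R-expression → coindexation would violate Principle C on *Diego₃*.
*[Diego₃'s father]₄*: the pronoun c-commands this R-expression → coindexation would violate Principle C on *[Diego₃'s father]₄*.
*Pavel₅*: the pronoun c-commands this R-expression → coindexation would violate Principle C on *Pavel₅*.

{1}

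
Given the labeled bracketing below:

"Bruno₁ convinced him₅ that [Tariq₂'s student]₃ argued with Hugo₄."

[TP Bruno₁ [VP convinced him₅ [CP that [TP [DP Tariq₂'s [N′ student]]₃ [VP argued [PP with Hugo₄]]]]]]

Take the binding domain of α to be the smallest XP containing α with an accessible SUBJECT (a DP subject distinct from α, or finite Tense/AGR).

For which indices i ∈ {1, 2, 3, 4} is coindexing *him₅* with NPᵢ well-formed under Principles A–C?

none

*him* is a pronoun, so Principle B applies: it must be free in its binding domain.
Binding domain of *him₅*: the matrix TP, whose subject is Bruno₁.
*Bruno₁* c-commands the pronoun within its binding domain → coindexation would violate Principle B.
*Tariq₂*: the pronoun c-commands this R-expression → coindexation would violate Principle C on *Tariq₂*.
*[Tariq₂'s student]₃*: the pronoun c-commands this R-expression → coindexation would violate Principle C on *[Tariq₂'s student]₃*.
*Hugo₄*: the pronoun c-commands this R-expression → coindexation would violate Principle C on *Hugo₄*.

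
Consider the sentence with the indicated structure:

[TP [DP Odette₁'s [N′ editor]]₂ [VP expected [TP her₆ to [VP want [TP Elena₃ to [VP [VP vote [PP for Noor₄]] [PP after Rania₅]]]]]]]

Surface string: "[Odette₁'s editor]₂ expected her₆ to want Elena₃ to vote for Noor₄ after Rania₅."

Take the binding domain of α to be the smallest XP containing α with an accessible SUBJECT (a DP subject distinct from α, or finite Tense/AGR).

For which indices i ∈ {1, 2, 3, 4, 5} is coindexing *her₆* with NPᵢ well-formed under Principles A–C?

*her* is a pronoun, so Principle B applies: it must be free in its binding domain.
Binding domain of *her₆*: the matrix TP, whose subject is [Odette₁'s editor]₂.
*Odette₁* and the pronoun do not c-command one another → neither Principle B nor Principle C is at stake; coindexation permitted.
*[Odette₁'s editor]₂* c-commands the pronoun within its binding domain → coindexation would violate Principle B.
*Elena₃*: the pronoun c-commands this R-expression → coindexation would violate Principle C on *Elena₃*.
*Noor₄*: the pronoun c-commands this R-expression → coindexation would violate Principle C on *Noor₄*.
*Rania₅*: the pronoun c-commands this R-expression → coindexation would violate Principle C on *Rania₅*.

{1}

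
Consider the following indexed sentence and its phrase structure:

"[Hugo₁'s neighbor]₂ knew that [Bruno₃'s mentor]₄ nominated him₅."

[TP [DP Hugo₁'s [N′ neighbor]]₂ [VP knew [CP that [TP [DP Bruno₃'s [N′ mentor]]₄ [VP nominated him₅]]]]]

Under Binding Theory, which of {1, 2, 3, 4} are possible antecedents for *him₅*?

*him* is a pronoun, so Principle B applies: it must be free in its binding domain.
Binding domain of *him₅*: the embedded TP, whose subject is [Bruno₃'s mentor]₄.
*Hugo₁* and the pronoun do not c-command one another → neither Principle B nor Principle C is at stake; coindexation permitted.
*[Hugo₁'s neighbor]₂* c-commands the pronoun but from outside its binding domain, and is not c-commanded by it → coindexation permitted.
*Bruno₃* and the pronoun do not c-command one another → neither Principle B nor Principle C is at stake; coindexation permitted.
*[Bruno₃'s mentor]₄* c-commands the pronoun within its binding domain → coindexation would violate Principle B.

{1, 2, 3}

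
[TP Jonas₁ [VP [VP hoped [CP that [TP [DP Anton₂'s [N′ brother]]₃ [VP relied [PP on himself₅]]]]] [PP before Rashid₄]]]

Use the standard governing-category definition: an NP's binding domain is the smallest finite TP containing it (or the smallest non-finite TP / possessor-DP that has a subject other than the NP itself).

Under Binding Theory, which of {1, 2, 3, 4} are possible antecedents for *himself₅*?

{3}

*himself* is an anaphor, so Principle A applies: it must be bound in its binding domain.
Binding domain of *himself₅*: the embedded TP, whose subject is [Anton₂'s brother]₃.
*Jonas₁* c-commands the anaphor but is outside its binding domain → cannot satisfy Principle A.
*Anton₂* does not c-command the anaphor → cannot bind it.
*[Anton₂'s brother]₃* c-commands the anaphor within its binding domain → licit binder.
*Rashid₄* does not c-command the anaphor → cannot bind it.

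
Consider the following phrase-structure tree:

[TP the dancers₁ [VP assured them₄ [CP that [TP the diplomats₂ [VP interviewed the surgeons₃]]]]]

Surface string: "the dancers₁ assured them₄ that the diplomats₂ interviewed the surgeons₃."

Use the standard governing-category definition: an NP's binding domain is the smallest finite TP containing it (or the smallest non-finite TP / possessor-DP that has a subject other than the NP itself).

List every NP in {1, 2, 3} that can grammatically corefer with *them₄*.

none

*them* is a pronoun, so Principle B applies: it must be free in its binding domain.
Binding domain of *them₄*: the matrix TP, whose subject is the dancers₁.
*the dancers₁* c-commands the pronoun within its binding domain → coindexation would violate Principle B.
*the diplomats₂*: the pronoun c-commands this R-expression → coindexation would violate Principle C on *the diplomats₂*.
*the surgeons₃*: the pronoun c-commands this R-expression → coindexation would violate Principle C on *the surgeons₃*.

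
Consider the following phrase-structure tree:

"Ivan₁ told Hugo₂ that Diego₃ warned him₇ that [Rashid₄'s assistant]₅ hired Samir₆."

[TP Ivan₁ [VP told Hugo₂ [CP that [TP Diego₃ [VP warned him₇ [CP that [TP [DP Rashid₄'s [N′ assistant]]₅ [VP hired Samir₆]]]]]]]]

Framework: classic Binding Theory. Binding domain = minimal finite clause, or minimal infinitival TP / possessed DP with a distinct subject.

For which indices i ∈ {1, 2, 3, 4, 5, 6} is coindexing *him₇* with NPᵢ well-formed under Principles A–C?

{1, 2}

*him* is a pronoun, so Principle B applies: it must be free in its binding domain.
Binding domain of *him₇*: the embedded TP, whose subject is Diego₃.
*Ivan₁* c-commands the pronoun but from outside its binding domain, and is not c-commanded by it → coindexation permitted.
*Hugo₂* c-commands the pronoun but from outside its binding domain, and is not c-commanded by it → coindexation permitted.
*Diego₃* c-commands the pronoun within its binding domain → coindexation would violate Principle B.
*Rashid₄*: the pronoun c-commands this R-expression → coindexation would violate Principle C on *Rashid₄*.
*[Rashid₄'s assistant]₅*: the pronoun c-commands this R-expression → coindexation would violate Principle C on *[Rashid₄'s assistant]₅*.
*Samir₆*: the pronoun c-commands this R-expression → coindexation would violate Principle C on *Samir₆*.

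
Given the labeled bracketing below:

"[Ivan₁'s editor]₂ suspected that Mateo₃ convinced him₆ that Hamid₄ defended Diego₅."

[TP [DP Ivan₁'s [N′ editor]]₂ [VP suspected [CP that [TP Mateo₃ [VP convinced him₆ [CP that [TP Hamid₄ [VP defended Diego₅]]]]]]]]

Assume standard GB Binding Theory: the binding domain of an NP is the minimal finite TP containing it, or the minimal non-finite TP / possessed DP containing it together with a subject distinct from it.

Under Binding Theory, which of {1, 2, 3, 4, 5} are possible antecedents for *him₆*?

{1, 2}

*him* is a pronoun, so Principle B applies: it must be free in its binding domain.
Binding domain of *him₆*: the embedded TP, whose subject is Mateo₃.
*Ivan₁* and the pronoun do not c-command one another → neither Principle B nor Principle C is at stake; coindexation permitted.
*[Ivan₁'s editor]₂* c-commands the pronoun but from outside its binding domain, and is not c-commanded by it → coindexation permitted.
*Mateo₃* c-commands the pronoun within its binding domain → coindexation would violate Principle B.
*Hamid₄*: the pronoun c-commands this R-expression → coindexation would violate Principle C on *Hamid₄*.
*Diego₅*: the pronoun c-commands this R-expression → coindexation would violate Principle C on *Diego₅*.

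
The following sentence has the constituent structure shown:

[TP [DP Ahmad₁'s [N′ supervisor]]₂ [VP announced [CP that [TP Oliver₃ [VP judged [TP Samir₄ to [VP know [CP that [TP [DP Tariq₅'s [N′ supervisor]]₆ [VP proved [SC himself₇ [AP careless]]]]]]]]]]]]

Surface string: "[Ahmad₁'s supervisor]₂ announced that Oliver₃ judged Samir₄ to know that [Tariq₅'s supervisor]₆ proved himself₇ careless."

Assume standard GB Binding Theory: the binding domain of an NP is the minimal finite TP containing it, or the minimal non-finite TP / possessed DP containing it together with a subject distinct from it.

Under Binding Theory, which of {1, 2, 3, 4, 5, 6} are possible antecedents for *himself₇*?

*himself* is an anaphor, so Principle A applies: it must be bound in its binding domain.
Binding domain of *himself₇*: the embedded TP, whose subject is [Tariq₅'s supervisor]₆.
*Ahmad₁* does not c-command the anaphor → cannot bind it.
*[Ahmad₁'s supervisor]₂* c-commands the anaphor but is outside its binding domain → cannot satisfy Principle A.
*Oliver₃* c-commands the anaphor but is outside its binding domain → cannot satisfy Principle A.
*Samir₄* c-commands the anaphor but is outside its binding domain → cannot satisfy Principle A.
*Tariq₅* does not c-command the anaphor → cannot bind it.
*[Tariq₅'s supervisor]₆* c-commands the anaphor within its binding domain → licit binder.

{6}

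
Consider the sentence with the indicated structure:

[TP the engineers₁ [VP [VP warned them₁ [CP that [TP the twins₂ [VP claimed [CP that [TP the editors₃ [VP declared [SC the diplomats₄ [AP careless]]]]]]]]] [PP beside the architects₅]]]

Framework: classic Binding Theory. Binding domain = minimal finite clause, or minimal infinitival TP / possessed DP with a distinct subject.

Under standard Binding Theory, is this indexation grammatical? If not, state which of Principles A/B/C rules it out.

The two coindexed NPs are *the engineers₁* and *them₁*.
*them₁* is a pronoun. Its binding domain is the matrix TP, whose subject is the engineers₁.
*the engineers₁* c-commands it within that domain and carries the same index.
The pronoun is locally bound → Principle B violation.

Principle B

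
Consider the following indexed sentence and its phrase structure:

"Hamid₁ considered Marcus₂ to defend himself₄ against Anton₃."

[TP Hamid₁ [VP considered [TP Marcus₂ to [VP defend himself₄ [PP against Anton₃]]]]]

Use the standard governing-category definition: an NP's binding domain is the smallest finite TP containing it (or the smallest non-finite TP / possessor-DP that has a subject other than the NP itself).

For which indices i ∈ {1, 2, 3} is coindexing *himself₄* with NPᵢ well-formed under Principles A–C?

{2}

*himself* is an anaphor, so Principle A applies: it must be bound in its binding domain.
Binding domain of *himself₄*: the embedded TP, whose subject is Marcus₂.
*Hamid₁* c-commands the anaphor but is outside its binding domain → cannot satisfy Principle A.
*Marcus₂* c-commands the anaphor within its binding domain → licit binder.
*Anton₃* does not c-command the anaphor → cannot bind it.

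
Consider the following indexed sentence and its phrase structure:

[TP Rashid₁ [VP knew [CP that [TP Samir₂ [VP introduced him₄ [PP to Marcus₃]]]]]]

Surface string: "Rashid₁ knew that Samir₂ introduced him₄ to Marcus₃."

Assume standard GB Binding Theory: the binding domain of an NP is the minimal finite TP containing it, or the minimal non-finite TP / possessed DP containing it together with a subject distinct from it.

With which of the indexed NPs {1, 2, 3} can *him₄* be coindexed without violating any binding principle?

*him* is a pronoun, so Principle B applies: it must be free in its binding domain.
Binding domain of *him₄*: the embedded TP, whose subject is Samir₂.
*Rashid₁* c-commands the pronoun but from outside its binding domain, and is not c-commanded by it → coindexation permitted.
*Samir₂* c-commands the pronoun within its binding domain → coindexation would violate Principle B.
*Marcus₃*: the pronoun c-commands this R-expression → coindexation would violate Principle C on *Marcus₃*.

{1}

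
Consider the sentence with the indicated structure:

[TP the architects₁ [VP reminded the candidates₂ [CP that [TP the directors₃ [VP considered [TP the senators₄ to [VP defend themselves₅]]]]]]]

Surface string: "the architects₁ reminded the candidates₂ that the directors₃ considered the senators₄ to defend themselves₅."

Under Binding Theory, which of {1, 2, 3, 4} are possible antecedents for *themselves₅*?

*themselves* is an anaphor, so Principle A applies: it must be bound in its binding domain.
Binding domain of *themselves₅*: the embedded TP, whose subject is the senators₄.
*the architects₁* c-commands the anaphor but is outside its binding domain → cannot satisfy Principle A.
*the candidates₂* c-commands the anaphor but is outside its binding domain → cannot satisfy Principle A.
*the directors₃* c-commands the anaphor but is outside its binding domain → cannot satisfy Principle A.
*the senators₄* c-commands the anaphor within its binding domain → licit binder.

{4}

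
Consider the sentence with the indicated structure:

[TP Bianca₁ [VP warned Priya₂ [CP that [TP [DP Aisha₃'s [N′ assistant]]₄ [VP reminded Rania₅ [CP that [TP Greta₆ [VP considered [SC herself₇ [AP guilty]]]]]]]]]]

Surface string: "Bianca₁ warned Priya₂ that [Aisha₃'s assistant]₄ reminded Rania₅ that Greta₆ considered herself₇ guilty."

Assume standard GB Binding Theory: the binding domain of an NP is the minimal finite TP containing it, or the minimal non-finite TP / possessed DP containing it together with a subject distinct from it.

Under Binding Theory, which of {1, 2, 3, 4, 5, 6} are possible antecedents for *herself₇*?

{6}

*herself* is an anaphor, so Principle A applies: it must be bound in its binding domain.
Binding domain of *herself₇*: the embedded TP, whose subject is Greta₆.
*Bianca₁* c-commands the anaphor but is outside its binding domain → cannot satisfy Principle A.
*Priya₂* c-commands the anaphor but is outside its binding domain → cannot satisfy Principle A.
*Aisha₃* does not c-command the anaphor → cannot bind it.
*[Aisha₃'s assistant]₄* c-commands the anaphor but is outside its binding domain → cannot satisfy Principle A.
*Rania₅* c-commands the anaphor but is outside its binding domain → cannot satisfy Principle A.
*Greta₆* c-commands the anaphor within its binding domain → licit binder.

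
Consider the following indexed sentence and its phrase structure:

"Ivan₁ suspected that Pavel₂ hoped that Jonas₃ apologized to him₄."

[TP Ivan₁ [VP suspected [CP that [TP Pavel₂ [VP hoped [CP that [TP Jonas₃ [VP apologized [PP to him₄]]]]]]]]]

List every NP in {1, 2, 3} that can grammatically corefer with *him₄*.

{1, 2}

*him* is a pronoun, so Principle B applies: it must be free in its binding domain.
Binding domain of *him₄*: the embedded TP, whose subject is Jonas₃.
*Ivan₁* c-commands the pronoun but from outside its binding domain, and is not c-commanded by it → coindexation permitted.
*Pavel₂* c-commands the pronoun but from outside its binding domain, and is not c-commanded by it → coindexation permitted.
*Jonas₃* c-commands the pronoun within its binding domain → coindexation would violate Principle B.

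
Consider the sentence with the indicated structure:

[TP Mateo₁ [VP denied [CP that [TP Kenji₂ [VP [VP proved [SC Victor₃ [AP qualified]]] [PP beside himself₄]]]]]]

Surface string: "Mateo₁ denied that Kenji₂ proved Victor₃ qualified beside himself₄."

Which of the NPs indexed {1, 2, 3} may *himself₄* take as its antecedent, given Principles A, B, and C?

*himself* is an anaphor, so Principle A applies: it must be bound in its binding domain.
Binding domain of *himself₄*: the embedded TP, whose subject is Kenji₂.
*Mateo₁* c-commands the anaphor but is outside its binding domain → cannot satisfy Principle A.
*Kenji₂* c-commands the anaphor within its binding domain → licit binder.
*Victor₃* does not c-command the anaphor → cannot bind it.

{2}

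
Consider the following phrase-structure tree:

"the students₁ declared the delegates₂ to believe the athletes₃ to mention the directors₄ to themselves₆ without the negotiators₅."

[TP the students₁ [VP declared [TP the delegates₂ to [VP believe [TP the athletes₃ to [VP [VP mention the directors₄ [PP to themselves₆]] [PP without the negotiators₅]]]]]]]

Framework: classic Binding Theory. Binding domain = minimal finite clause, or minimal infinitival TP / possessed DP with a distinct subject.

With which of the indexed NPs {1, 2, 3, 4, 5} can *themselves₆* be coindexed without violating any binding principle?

*themselves* is an anaphor, so Principle A applies: it must be bound in its binding domain.
Binding domain of *themselves₆*: the embedded TP, whose subject is the athletes₃.
*the students₁* c-commands the anaphor but is outside its binding domain → cannot satisfy Principle A.
*the delegates₂* c-commands the anaphor but is outside its binding domain → cannot satisfy Principle A.
*the athletes₃* c-commands the anaphor within its binding domain → licit binder.
*the directors₄* c-commands the anaphor within its binding domain → licit binder.
*the negotiators₅* does not c-command the anaphor → cannot bind it.

{3, 4}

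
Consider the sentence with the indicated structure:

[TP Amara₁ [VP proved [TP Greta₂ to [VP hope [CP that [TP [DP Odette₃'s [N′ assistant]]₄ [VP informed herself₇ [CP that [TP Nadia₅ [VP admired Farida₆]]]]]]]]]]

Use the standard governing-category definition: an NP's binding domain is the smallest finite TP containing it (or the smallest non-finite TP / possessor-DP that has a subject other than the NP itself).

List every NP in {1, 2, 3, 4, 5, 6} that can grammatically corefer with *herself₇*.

{4}

*herself* is an anaphor, so Principle A applies: it must be bound in its binding domain.
Binding domain of *herself₇*: the embedded TP, whose subject is [Odette₃'s assistant]₄.
*Amara₁* c-commands the anaphor but is outside its binding domain → cannot satisfy Principle A.
*Greta₂* c-commands the anaphor but is outside its binding domain → cannot satisfy Principle A.
*Odette₃* does not c-command the anaphor → cannot bind it.
*[Odette₃'s assistant]₄* c-commands the anaphor within its binding domain → licit binder.
*Nadia₅* does not c-command the anaphor → cannot bind it.
*Farida₆* does not c-command the anaphor → cannot bind it.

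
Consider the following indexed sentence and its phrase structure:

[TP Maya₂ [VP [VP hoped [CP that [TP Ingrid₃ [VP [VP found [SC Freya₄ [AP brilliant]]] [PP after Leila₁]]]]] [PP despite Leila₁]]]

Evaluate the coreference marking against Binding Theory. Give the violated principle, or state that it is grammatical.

The two coindexed NPs are *Leila₁* and *Leila₁*.
*Leila₁* is an R-expression; no coindexed NP c-commands it, so Principle C holds.
*Leila₁* is an R-expression; *Leila₁* does not c-command it, and no other NP shares its index, so Principle C is satisfied.
All principles are respected.

grammatical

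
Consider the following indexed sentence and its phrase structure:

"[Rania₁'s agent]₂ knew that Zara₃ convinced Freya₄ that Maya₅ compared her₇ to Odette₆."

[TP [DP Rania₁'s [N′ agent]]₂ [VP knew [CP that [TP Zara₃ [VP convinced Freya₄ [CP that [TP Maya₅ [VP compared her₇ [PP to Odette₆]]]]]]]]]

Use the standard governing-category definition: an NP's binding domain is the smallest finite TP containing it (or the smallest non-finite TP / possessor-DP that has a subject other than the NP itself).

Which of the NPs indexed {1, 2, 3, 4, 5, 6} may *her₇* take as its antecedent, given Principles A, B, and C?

{1, 2, 3, 4}

*her* is a pronoun, so Principle B applies: it must be free in its binding domain.
Binding domain of *her₇*: the embedded TP, whose subject is Maya₅.
*Rania₁* and the pronoun do not c-command one another → neither Principle B nor Principle C is at stake; coindexation permitted.
*[Rania₁'s agent]₂* c-commands the pronoun but from outside its binding domain, and is not c-commanded by it → coindexation permitted.
*Zara₃* c-commands the pronoun but from outside its binding domain, and is not c-commanded by it → coindexation permitted.
*Freya₄* c-commands the pronoun but from outside its binding domain, and is not c-commanded by it → coindexation permitted.
*Maya₅* c-commands the pronoun within its binding domain → coindexation would violate Principle B.
*Odette₆*: the pronoun c-commands this R-expression → coindexation would violate Principle C on *Odette₆*.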